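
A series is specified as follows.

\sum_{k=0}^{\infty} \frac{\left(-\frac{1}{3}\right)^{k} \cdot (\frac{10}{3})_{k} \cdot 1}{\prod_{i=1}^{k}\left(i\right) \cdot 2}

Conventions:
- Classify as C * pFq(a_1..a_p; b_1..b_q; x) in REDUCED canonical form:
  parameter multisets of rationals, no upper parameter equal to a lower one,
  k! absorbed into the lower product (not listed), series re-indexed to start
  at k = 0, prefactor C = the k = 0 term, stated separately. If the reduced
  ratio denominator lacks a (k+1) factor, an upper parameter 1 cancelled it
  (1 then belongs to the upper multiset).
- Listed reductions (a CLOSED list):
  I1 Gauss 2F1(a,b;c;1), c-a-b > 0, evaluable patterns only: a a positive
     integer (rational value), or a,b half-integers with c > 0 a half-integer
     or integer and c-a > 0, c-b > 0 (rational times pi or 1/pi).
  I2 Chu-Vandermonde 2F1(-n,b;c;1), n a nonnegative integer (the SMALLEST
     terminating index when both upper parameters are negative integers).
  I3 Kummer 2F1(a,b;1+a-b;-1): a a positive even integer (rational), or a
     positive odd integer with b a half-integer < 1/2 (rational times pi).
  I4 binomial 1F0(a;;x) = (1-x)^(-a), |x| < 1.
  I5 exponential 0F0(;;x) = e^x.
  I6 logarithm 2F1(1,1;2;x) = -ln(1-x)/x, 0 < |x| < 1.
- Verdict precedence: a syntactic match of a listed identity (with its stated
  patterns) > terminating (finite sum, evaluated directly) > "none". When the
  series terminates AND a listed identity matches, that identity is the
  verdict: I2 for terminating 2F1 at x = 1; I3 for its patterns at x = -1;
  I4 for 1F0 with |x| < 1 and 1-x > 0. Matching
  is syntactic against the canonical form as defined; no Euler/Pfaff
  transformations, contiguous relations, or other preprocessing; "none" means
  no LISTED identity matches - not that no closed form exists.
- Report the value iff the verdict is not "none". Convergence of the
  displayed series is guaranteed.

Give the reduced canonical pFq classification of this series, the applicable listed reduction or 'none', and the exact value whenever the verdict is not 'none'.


With C = \frac{1}{2}: the canonical form is 1F0(\frac{10}{3}; -; -\frac{1}{3}). Verdict: the binomial series (I4) applies (the 1F0 binomial series: exponent -10/3, x = -\frac{1}{3}). Value: \frac{1}{2} \cdot \left(\frac{4}{3}\right)^{-\frac{10}{3}}.

The tell: with t_0 = \frac{1}{2}, the constant factors (C = 1/2) combine into one prefactor.
Ratio: r(k) = -\frac{1}{3} * (k+\frac{10}{3}) / [(k+1)] - rational; roots negated = parameters, x = -\frac{1}{3}, C = \frac{1}{2}.


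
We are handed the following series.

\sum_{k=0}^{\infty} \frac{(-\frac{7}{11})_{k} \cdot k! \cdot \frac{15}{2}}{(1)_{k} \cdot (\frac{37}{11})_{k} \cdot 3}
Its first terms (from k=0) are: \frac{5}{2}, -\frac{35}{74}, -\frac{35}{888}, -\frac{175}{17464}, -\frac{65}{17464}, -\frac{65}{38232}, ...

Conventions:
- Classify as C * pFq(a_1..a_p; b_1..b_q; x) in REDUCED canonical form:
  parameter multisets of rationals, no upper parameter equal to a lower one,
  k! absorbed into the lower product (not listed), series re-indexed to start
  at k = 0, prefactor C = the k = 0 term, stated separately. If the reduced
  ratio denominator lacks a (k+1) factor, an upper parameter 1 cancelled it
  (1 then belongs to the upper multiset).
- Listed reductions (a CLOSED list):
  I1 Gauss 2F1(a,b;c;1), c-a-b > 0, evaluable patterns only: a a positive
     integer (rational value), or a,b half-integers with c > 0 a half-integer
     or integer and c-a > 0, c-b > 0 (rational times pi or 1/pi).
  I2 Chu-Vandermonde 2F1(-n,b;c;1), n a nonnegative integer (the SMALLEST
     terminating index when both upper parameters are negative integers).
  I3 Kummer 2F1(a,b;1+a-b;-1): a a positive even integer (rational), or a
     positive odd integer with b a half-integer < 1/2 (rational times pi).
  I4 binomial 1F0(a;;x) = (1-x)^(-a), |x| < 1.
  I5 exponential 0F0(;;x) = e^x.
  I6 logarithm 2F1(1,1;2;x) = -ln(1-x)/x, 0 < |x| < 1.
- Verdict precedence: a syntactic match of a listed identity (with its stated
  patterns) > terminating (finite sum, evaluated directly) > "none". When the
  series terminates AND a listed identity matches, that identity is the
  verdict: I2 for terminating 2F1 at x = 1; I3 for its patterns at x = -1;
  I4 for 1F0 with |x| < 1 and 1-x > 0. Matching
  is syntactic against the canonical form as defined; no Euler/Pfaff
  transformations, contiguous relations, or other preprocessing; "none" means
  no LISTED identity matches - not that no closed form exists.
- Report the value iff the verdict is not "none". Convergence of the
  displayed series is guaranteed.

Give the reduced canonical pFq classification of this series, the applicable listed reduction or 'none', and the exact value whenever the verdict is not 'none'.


Prefactor \frac{5}{2}, argument 1: 2F1 with upper {-\frac{7}{11}, 1} over lower {\frac{37}{11}}. Verdict: the Gauss summation I1 matches (x = 1: the Gamma ratio telescopes since c-a-b = 3 > 0 and a = 1 in Z>0). Value: \frac{65}{33}.

The tell: x = 1 and the constant factors (C = 5/2, x = 1) combine into one prefactor.
Consecutive-term ratio: r(k) = 1 * (k-\frac{7}{11}) (k+1) / [(k+\frac{37}{11}) (k+1)] - rational in k, leading ratio 1; with t_0 = \frac{5}{2}, classification follows.


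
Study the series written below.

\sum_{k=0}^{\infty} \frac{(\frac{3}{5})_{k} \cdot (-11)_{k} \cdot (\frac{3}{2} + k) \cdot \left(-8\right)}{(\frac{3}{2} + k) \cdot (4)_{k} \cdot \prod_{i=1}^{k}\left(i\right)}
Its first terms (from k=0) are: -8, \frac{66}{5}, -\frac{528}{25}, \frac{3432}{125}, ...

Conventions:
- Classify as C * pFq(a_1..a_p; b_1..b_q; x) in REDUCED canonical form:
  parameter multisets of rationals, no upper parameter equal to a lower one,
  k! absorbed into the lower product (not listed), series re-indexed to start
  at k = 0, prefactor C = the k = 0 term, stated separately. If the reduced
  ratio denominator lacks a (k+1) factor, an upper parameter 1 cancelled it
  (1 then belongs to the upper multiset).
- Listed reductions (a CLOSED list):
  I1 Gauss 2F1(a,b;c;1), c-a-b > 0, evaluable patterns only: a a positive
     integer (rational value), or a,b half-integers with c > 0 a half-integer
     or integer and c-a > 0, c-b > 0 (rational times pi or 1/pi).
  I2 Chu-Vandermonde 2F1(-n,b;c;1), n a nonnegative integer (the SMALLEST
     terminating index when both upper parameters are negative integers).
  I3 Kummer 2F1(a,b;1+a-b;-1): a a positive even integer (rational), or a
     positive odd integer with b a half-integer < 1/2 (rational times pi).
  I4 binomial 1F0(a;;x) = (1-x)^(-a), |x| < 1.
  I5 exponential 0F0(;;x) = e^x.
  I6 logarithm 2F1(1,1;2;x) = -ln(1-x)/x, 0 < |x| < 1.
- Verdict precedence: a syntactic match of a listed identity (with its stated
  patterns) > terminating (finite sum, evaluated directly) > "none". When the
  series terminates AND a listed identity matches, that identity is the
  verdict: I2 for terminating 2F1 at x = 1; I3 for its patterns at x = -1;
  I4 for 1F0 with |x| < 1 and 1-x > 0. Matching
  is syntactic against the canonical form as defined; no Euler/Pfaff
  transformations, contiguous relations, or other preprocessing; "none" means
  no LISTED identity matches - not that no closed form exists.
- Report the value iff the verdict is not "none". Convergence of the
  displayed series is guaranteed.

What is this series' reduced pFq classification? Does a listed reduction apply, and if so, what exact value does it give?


x = 1 here; the reduced form reads 2F1, upper {-11, \frac{3}{5}}, lower {4}, C = -8. Verdict at x = 1: Chu-Vandermonde (I2) matches (terminating 2F1 at x = 1 with n = 11, b = 3/5, c = 4). Value: -\frac{27999472056}{8544921875}.

Key observation: from the first term -8: the product of the first k integers (C = -8, x = 1) is k!.
Consecutive-term ratio: r(k) = 1 * (k-11) (k+\frac{3}{5}) / [(k+4) (k+1)] - rational in k, leading ratio 1; with t_0 = -8, classification follows.


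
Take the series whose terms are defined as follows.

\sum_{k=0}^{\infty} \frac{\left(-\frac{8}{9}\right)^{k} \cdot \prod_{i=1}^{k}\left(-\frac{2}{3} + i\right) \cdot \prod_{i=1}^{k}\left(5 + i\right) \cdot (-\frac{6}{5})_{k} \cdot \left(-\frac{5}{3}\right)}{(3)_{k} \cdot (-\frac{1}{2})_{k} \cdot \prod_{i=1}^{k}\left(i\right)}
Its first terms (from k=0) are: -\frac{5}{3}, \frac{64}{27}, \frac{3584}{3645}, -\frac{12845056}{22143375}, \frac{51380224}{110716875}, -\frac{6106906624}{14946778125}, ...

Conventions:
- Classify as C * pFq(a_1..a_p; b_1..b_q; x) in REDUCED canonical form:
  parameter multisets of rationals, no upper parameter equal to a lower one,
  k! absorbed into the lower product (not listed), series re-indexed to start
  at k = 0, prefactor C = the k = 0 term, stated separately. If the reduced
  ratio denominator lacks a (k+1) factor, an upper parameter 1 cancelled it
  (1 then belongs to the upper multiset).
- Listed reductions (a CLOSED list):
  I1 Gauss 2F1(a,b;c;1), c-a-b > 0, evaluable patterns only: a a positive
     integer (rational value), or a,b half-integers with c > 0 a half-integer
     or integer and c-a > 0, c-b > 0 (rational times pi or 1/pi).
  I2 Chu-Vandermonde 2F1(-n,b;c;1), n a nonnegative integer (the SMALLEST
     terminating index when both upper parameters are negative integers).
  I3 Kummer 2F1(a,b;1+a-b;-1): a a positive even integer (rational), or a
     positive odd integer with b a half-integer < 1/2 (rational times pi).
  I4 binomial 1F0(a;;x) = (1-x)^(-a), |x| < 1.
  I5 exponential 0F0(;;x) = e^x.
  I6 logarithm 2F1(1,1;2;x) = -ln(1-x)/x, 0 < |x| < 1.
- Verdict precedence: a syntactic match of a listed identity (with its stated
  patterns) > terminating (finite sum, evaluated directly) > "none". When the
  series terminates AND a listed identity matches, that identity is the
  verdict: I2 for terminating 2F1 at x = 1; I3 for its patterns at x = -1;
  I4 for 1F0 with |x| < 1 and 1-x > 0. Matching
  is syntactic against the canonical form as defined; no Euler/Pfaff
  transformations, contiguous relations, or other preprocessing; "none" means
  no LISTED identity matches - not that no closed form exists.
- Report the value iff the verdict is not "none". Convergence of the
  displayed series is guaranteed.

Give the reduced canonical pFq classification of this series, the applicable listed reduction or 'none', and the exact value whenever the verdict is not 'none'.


The tell: with t_0 = -\frac{5}{3}, the running product (prefactor -5/3) telescopes to a rising factorial.
Ratio: r(k) = -\frac{8}{9} * (k-\frac{6}{5}) (k+\frac{1}{3}) (k+6) / [(k-\frac{1}{2}) (k+3) (k+1)] - rational; roots negated = parameters, x = -\frac{8}{9}, C = -\frac{5}{3}.

At argument -\frac{8}{9}: a 3F2 with upper {-\frac{6}{5}, \frac{1}{3}, 6}, lower {-\frac{1}{2}, 3}, scaled by C = -\frac{5}{3}. Verdict: none. No listed pattern accepts 3F2(-\frac{6}{5}, \frac{1}{3}, 6; -\frac{1}{2}, 3; -\frac{8}{9}).


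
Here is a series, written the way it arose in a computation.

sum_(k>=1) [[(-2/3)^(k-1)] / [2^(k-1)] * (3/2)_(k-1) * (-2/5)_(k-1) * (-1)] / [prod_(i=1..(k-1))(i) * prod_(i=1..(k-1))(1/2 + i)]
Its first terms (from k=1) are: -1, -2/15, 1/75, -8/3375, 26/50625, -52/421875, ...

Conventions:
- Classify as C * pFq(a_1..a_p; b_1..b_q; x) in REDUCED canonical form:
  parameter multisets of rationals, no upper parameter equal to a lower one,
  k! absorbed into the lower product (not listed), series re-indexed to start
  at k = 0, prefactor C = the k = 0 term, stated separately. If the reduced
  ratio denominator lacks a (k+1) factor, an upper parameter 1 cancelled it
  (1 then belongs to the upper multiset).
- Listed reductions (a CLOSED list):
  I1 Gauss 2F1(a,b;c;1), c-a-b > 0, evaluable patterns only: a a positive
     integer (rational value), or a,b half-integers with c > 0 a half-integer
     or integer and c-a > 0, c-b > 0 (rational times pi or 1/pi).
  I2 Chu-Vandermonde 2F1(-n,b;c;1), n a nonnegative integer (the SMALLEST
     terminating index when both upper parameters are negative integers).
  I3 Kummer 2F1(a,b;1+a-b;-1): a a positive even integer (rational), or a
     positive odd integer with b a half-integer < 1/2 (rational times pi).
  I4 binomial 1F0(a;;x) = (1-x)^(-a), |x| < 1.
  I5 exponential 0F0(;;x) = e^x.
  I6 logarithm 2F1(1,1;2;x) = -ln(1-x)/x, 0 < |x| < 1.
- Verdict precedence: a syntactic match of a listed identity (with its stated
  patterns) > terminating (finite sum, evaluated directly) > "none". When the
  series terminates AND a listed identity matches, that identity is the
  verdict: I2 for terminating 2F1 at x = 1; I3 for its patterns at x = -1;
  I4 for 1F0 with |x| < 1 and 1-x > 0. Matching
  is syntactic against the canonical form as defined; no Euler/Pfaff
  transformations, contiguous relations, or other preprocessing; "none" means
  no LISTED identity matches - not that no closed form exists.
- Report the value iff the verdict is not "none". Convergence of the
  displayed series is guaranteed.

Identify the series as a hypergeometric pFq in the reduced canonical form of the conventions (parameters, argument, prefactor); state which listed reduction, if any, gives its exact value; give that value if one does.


The series (x = -1/3) is 1F0: upper {-2/5}, lower {-}, prefactor -1. Verdict: binomial (I4) applies (the 1F0 binomial series: exponent 2/5, x = -1/3). Value: (-1) * (4/3)^(2/5).

First insight: from the first term -1: the parameter 3/2 appears in both the upper and lower lists and cancels.
Term ratio: r(k) = (-1/3) * (k-2/5) / [(k+1)] - rational in k. x = (-1/3); t_0 = -1; negate the roots.


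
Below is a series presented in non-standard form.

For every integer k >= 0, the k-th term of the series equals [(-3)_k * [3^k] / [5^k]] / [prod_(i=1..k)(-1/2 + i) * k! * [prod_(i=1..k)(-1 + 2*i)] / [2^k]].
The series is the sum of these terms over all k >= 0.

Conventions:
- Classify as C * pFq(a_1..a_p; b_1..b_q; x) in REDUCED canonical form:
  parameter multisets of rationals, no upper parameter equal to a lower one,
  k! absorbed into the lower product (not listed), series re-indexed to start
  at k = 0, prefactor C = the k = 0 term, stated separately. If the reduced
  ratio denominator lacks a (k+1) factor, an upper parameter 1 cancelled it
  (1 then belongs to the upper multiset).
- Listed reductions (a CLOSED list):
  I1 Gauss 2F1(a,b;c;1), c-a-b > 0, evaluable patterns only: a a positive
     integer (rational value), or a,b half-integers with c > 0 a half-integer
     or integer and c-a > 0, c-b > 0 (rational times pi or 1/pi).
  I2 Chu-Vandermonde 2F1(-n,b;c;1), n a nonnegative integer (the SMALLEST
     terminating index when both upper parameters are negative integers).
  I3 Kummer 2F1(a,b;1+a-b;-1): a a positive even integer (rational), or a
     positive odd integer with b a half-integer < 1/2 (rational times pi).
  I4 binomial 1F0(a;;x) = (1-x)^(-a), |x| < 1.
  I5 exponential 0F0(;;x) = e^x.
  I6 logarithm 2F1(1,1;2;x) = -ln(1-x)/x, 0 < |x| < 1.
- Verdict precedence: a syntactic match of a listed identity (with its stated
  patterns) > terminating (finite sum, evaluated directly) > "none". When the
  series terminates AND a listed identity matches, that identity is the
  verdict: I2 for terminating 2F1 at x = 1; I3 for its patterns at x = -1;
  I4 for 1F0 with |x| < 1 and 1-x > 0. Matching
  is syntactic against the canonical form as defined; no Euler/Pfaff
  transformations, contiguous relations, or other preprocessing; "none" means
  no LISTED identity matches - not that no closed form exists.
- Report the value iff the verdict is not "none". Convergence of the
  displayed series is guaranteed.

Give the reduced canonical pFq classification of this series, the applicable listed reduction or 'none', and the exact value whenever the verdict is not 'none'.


This is 1 * 1F2(-3; 1/2, 1/2; 3/5) in reduced canonical form. Verdict: terminating at k = 3: the factor (-3)_k kills every later term; summing the 4 survivors is exact. Hence: -13567/3125.

The tell: with t_0 = 1, the two geometric factors (prefactor 1) combine into one argument.
Consecutive-term ratio: r(k) = (3/5) * (k-3) / [(k+1/2) (k+1/2) (k+1)] - rational; roots negated = parameters, x = (3/5), C = 1.


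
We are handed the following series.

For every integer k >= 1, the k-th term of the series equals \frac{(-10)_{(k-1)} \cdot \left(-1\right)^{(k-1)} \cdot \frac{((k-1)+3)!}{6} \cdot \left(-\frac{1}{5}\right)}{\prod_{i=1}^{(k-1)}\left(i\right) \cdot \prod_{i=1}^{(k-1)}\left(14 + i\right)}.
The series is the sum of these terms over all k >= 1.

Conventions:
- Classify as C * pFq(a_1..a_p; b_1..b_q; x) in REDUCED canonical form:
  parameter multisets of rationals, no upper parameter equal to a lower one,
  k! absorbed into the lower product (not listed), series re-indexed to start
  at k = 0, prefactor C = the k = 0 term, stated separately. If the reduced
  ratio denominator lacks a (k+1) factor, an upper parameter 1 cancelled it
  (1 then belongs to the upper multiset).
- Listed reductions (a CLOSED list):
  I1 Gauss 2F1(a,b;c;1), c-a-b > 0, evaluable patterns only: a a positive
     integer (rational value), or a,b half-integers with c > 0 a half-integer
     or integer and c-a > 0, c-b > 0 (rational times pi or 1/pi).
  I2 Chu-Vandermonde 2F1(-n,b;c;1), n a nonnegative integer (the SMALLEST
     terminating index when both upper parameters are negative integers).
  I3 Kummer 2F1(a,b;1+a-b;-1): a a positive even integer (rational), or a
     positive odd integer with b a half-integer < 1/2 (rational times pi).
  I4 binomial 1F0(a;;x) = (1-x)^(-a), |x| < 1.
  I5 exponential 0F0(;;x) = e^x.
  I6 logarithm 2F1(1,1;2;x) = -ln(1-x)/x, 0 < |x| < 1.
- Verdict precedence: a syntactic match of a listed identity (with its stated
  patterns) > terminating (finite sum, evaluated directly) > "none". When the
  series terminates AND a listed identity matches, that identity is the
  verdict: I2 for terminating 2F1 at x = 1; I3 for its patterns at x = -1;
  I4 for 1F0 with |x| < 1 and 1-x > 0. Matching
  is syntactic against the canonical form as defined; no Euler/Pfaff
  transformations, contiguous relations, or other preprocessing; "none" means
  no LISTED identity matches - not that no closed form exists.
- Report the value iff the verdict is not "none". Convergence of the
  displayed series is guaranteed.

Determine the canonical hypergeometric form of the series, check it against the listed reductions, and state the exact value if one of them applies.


With C = -\frac{1}{5}: the canonical form is 2F1(-10, 4; 15; -1). Verdict: the Kummer evaluation I3 applies (x = -1; c = 15 equals 1+a-b for upper {-10, 4}: listed pattern). Value: -\frac{91}{30}.

First insight: x = -1 and the lower running product (C = -1/5) is a rising factorial.
Consecutive-term ratio: r(k) = -1 * (k-10) (k+4) / [(k+15) (k+1)] - rational in k, leading ratio -1; with t_0 = -\frac{1}{5}, classification follows.


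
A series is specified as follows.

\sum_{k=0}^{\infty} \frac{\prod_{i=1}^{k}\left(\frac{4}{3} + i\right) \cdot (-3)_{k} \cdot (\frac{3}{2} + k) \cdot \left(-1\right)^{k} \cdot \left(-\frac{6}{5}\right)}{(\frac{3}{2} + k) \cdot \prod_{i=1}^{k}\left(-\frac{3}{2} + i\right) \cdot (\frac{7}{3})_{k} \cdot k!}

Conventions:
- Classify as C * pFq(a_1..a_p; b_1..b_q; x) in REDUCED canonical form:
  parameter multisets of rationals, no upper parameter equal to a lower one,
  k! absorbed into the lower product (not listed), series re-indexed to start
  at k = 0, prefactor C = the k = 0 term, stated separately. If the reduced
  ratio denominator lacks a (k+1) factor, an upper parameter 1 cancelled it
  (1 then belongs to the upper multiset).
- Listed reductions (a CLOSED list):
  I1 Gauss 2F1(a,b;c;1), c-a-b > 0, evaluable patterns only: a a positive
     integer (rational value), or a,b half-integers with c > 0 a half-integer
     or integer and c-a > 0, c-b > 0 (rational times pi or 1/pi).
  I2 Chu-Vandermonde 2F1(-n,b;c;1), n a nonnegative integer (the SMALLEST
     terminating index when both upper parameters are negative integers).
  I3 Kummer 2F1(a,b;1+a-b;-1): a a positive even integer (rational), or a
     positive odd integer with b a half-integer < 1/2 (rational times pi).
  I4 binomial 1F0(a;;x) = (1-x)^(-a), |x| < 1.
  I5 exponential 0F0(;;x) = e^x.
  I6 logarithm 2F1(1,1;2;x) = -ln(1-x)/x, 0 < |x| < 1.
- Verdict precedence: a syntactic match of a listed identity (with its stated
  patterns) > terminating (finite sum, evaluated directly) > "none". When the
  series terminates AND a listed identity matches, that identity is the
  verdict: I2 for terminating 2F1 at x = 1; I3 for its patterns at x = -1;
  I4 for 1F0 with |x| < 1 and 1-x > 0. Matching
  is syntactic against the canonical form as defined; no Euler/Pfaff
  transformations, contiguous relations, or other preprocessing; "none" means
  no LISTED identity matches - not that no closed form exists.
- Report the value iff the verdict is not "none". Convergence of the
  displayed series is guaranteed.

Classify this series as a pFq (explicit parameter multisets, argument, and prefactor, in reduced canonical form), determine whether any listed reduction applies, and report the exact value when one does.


x = -1 here; the reduced form reads 1F1, upper {-3}, lower {-\frac{1}{2}}, C = -\frac{6}{5}. Verdict: terminating - no listed pattern fits, but -3 in the upper list cuts the series at k = 3; direct evaluation. Hence: \frac{118}{5}.

The tell: t_0 = -\frac{6}{5} here, and the running product (C = -6/5, x = -1) telescopes to a rising factorial.
Ratio: r(k) = -1 * (k-3) / [(k-\frac{1}{2}) (k+1)] - rational in k. x = -1; t_0 = -\frac{6}{5}; negate the roots.


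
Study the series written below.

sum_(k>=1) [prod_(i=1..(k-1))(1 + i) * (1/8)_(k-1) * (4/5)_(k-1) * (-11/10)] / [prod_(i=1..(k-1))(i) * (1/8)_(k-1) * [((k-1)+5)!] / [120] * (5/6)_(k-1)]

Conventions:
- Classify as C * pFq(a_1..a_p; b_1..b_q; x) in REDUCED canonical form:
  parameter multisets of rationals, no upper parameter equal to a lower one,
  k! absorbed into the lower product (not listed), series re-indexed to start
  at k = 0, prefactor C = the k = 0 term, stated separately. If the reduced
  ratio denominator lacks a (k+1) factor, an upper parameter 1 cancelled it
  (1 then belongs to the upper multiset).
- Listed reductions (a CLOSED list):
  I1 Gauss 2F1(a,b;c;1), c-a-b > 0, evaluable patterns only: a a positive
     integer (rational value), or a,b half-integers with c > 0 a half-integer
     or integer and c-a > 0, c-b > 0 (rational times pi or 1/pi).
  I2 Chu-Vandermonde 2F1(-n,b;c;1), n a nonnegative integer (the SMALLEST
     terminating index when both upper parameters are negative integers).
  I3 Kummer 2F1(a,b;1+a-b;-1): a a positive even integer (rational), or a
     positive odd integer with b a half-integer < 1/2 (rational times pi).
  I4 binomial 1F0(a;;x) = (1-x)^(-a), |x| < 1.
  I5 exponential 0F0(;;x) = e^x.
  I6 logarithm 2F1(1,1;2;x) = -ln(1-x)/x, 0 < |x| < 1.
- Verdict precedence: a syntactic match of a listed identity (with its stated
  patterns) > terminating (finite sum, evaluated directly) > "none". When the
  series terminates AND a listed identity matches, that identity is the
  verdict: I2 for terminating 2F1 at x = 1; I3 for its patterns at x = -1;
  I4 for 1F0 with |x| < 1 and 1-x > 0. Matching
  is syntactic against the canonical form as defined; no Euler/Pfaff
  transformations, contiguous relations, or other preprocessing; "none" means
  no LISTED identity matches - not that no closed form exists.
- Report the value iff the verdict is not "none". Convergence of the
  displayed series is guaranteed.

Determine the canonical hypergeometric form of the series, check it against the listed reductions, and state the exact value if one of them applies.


Classification (C = -11/10): 2F2 with upper {4/5, 2}, lower {5/6, 6}, argument x = 1. Verdict: none here - no I1-I6 shape fits x = 1 with lower {5/6, 6}.

First insight: t_0 being -11/10, the denominator's factorial ratio (C = -11/10) is a lower Pochhammer.
Step ratio: r(k) = 1 * (k+4/5) (k+2) / [(k+5/6) (k+6) (k+1)] - rational in k, leading ratio 1; with t_0 = -11/10, classification follows.


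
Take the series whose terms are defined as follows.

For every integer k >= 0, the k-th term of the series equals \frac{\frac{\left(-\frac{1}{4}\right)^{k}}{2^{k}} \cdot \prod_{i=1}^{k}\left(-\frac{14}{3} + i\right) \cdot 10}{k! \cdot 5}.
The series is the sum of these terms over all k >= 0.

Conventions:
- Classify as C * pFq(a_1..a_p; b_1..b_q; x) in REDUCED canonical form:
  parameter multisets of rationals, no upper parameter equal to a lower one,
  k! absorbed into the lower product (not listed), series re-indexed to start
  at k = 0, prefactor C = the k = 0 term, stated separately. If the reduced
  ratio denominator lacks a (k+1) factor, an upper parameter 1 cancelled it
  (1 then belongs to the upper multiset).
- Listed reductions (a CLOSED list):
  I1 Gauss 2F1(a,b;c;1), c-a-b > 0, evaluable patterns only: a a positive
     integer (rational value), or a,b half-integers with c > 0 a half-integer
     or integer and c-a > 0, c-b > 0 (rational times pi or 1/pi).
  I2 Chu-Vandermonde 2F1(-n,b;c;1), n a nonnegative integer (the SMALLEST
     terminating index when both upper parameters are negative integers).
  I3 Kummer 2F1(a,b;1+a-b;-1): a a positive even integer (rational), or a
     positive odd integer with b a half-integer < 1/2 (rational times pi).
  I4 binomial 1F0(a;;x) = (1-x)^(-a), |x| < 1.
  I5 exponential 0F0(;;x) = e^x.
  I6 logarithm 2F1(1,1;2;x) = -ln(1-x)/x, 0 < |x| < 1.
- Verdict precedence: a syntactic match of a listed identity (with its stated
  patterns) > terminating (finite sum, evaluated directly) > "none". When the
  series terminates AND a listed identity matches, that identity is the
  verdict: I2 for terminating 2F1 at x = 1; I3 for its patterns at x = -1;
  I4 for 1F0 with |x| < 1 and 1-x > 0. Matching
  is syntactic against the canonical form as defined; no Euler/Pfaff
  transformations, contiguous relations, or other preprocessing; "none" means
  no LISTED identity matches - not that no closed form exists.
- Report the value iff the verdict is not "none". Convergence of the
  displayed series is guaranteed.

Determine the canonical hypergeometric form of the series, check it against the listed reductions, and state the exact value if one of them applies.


Canonical form: C = 2 times 1F0 with upper {-\frac{11}{3}}, lower {-}, x = -\frac{1}{8}. Verdict: the binomial series (I4) applies (the 1F0 binomial series: exponent 11/3, x = -\frac{1}{8}). Exact value: 2 \cdot \left(\frac{9}{8}\right)^{\frac{11}{3}}.

The tell: t_0 being 2, the running product (prefactor 2) telescopes to a rising factorial.
Consecutive-term ratio: r(k) = -\frac{1}{8} * (k-\frac{11}{3}) / [(k+1)] - rational in k, leading ratio -\frac{1}{8}; with t_0 = 2, classification follows.


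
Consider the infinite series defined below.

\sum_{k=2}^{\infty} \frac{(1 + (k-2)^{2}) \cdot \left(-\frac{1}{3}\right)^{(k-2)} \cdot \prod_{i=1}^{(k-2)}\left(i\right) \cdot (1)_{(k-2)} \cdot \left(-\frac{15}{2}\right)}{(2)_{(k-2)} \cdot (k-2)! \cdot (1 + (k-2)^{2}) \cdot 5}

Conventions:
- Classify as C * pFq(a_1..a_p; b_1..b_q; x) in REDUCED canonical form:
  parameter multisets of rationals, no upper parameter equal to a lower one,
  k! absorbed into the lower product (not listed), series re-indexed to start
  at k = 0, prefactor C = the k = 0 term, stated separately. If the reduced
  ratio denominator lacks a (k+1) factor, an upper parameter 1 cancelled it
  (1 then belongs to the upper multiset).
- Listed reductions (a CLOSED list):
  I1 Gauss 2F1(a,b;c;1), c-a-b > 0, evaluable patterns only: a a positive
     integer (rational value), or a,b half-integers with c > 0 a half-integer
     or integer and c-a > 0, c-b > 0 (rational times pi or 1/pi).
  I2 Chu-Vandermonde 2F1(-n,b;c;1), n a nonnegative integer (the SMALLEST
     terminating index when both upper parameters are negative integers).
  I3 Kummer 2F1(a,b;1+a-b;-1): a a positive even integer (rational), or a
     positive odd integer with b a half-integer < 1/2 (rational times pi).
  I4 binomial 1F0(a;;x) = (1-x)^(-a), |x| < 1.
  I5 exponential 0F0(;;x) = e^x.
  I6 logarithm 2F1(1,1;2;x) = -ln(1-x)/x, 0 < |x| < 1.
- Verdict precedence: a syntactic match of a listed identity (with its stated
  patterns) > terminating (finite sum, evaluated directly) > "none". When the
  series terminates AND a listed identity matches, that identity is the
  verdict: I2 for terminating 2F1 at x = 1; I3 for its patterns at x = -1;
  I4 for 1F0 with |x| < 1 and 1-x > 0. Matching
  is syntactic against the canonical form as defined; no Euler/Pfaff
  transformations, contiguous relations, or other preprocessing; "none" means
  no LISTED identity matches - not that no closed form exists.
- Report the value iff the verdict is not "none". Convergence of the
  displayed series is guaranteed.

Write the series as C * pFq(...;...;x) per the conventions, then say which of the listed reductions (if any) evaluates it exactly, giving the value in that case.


Classification (C = -\frac{3}{2}): 2F1 with upper {1, 1}, lower {2}, argument x = -\frac{1}{3}. Verdict: logarithm (I6) matches (the logarithm: parameters (1,1;2), x = -\frac{1}{3}). Value: \left(-\frac{9}{2}\right) \cdot \ln\left(\frac{4}{3}\right).

The tell: t_0 = -\frac{3}{2} here, and striking the common factor k^2 + 1 reduces the term (C = -3/2).
Ratio: r(k) = -\frac{1}{3} * (k+1) (k+1) / [(k+2) (k+1)] ; factor over Q: parameters, x = -\frac{1}{3}, and C = -\frac{3}{2}.


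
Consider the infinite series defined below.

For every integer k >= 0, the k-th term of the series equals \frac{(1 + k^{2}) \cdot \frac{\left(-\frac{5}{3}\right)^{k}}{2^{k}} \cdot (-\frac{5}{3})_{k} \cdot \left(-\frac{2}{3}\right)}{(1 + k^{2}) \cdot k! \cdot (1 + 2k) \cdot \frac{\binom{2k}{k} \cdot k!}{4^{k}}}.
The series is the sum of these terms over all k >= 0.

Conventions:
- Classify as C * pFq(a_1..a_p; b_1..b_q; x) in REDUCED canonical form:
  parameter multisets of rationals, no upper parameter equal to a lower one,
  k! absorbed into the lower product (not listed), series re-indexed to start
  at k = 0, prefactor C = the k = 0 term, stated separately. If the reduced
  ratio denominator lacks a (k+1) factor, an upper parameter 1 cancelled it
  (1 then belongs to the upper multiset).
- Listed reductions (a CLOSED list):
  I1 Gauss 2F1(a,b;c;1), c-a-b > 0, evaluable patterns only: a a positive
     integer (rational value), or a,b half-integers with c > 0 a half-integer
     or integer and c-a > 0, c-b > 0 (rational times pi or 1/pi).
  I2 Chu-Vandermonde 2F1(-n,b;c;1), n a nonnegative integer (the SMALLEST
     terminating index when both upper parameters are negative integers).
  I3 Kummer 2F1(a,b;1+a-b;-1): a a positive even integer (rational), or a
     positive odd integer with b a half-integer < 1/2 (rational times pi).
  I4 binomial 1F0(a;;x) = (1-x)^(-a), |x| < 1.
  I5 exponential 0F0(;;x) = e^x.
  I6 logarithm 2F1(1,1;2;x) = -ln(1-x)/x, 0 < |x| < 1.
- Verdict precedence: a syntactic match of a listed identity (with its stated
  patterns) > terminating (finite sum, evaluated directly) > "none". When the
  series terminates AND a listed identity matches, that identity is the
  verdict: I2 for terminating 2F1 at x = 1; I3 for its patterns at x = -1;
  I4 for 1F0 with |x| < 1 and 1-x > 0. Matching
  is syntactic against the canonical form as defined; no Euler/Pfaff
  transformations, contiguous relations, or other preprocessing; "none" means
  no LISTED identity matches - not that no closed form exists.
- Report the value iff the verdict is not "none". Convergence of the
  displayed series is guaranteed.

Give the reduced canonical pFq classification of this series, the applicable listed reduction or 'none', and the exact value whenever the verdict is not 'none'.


Canonical form: C = -\frac{2}{3} times 1F1 with upper {-\frac{5}{3}}, lower {\frac{3}{2}}, x = -\frac{5}{6}. Verdict: no listed reduction: x = -\frac{5}{6} and upper {-\frac{5}{3}} fail every I1-I6 pattern.

The tell: t_0 = -\frac{2}{3} here, and the lower (2k+1) factor (C = -2/3) shifts a half-integer Pochhammer.
Consecutive-term ratio: r(k) = -\frac{5}{6} * (k-\frac{5}{3}) / [(k+\frac{3}{2}) (k+1)] ; factor over Q: parameters, x = -\frac{5}{6}, and C = -\frac{2}{3}.


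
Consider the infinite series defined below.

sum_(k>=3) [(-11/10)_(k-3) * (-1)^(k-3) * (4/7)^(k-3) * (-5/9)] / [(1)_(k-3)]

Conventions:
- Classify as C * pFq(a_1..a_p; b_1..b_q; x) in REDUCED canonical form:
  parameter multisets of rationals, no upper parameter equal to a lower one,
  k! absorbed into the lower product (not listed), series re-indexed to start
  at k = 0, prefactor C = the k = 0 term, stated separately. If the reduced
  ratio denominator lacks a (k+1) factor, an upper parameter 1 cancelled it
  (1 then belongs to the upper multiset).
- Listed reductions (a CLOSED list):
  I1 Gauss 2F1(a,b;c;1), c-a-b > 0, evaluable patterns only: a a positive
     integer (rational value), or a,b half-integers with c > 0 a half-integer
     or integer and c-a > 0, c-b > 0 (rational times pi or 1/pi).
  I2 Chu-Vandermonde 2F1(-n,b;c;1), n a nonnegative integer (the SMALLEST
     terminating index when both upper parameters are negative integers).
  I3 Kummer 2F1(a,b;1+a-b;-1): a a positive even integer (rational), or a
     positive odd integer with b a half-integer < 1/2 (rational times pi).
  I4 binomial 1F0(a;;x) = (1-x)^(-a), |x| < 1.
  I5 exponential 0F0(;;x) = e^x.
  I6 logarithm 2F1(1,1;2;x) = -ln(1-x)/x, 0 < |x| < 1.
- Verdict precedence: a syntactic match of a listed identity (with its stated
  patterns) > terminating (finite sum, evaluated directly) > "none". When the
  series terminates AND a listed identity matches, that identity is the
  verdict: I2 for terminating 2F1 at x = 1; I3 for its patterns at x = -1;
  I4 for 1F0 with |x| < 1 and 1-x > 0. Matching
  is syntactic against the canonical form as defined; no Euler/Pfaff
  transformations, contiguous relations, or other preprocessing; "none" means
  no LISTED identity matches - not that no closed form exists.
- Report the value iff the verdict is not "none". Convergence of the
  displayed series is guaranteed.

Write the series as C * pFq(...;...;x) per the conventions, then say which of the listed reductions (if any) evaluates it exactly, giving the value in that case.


First insight: x = (-4/7) and (1)_k (prefactor -5/9) is k! itself.
Ratio: r(k) = (-4/7) * (k-11/10) / [(k+1)] - poly over poly, x = (-4/7) from leading terms; C = -5/9 at k = 0.

Reduced: x = -4/7, 1F0, upper = {-11/10}, lower = {-}, C = -5/9. Verdict: the binomial series (I4) matches (the 1F0 binomial series: exponent 11/10, x = -4/7). Sum: (-5/9) * (11/7)^(11/10).


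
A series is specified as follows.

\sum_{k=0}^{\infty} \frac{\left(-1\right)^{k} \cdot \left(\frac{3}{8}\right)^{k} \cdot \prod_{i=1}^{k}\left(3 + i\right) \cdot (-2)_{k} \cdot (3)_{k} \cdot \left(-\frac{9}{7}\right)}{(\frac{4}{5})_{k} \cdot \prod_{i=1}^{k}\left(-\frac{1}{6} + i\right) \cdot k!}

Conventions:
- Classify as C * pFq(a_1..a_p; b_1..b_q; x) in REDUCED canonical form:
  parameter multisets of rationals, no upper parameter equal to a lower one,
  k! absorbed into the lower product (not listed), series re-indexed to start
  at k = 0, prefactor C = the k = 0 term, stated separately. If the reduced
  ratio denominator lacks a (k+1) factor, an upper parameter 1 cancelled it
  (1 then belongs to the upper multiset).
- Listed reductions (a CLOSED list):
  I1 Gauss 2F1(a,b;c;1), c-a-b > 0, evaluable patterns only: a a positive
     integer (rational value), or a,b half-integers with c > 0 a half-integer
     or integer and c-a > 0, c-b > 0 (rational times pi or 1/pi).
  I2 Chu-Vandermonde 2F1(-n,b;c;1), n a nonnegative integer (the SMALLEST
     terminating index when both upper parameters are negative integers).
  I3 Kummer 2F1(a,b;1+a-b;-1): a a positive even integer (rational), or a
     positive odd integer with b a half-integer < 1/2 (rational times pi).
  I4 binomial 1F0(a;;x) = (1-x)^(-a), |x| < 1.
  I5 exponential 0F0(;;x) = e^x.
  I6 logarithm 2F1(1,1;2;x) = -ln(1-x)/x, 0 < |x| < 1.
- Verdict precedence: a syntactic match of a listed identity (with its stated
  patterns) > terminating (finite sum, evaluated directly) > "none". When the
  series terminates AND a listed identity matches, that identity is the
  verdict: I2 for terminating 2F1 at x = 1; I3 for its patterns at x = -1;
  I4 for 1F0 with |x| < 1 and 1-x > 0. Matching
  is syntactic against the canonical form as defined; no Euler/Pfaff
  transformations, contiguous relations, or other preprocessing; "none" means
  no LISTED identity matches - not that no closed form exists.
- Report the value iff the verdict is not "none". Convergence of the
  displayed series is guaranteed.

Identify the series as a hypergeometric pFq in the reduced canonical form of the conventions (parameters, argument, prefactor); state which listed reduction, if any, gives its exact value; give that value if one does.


With C = -\frac{9}{7}: the canonical form is 3F2(-2, 3, 4; \frac{4}{5}, \frac{5}{6}; -\frac{3}{8}). Verdict: terminating. (-2)_k vanishes past k = 2, leaving a 3-term sum, computed directly. Exact value: -\frac{11817}{308}.

The tell: from the first term -\frac{9}{7}: the (-1)^k factor (prefactor -9/7) folds into the argument's sign.
Consecutive-term ratio: r(k) = -\frac{3}{8} * (k-2) (k+3) (k+4) / [(k+\frac{4}{5}) (k+\frac{5}{6}) (k+1)] - rational in k, leading ratio -\frac{3}{8}; with t_0 = -\frac{9}{7}, classification follows.


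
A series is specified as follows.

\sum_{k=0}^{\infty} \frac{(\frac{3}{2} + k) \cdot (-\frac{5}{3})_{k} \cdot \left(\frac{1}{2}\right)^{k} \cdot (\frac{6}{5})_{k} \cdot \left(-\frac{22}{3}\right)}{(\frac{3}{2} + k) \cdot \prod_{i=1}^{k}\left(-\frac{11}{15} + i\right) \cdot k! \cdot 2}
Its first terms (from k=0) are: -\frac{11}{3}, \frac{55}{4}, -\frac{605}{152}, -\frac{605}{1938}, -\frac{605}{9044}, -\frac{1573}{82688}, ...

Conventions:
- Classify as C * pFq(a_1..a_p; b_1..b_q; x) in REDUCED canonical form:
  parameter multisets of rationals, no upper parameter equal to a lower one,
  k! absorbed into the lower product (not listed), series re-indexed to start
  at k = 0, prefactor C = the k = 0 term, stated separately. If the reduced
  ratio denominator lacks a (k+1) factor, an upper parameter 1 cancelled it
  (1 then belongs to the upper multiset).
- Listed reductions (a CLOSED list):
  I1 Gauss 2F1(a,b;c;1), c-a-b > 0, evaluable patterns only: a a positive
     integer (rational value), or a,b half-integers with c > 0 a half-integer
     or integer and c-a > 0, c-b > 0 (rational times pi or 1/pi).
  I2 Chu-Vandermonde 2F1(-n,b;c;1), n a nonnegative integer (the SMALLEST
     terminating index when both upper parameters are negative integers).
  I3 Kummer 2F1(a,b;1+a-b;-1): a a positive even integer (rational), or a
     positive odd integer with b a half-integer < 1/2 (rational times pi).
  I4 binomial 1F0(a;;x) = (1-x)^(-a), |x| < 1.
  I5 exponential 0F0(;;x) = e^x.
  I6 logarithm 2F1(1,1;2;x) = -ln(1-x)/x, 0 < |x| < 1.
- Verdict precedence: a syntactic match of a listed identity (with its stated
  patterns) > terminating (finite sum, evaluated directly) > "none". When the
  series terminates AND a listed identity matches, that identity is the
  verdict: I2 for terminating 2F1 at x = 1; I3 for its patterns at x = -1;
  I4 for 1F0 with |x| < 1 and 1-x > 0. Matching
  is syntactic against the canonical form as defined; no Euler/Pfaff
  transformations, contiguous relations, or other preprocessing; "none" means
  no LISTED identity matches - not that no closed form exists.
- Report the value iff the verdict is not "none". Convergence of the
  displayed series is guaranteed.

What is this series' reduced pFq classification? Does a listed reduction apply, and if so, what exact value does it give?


At argument \frac{1}{2}: a 2F1 with upper {-\frac{5}{3}, \frac{6}{5}}, lower {\frac{4}{15}}, scaled by C = -\frac{11}{3}. Verdict: none (x = \frac{1}{2}): each listed identity misses the multisets {-\frac{5}{3}, \frac{6}{5}} ; {\frac{4}{15}}.

Key step: with t_0 = -\frac{11}{3}, the lower running product (C = -11/3, x = 1/2) is a rising factorial.
Consecutive-term ratio: r(k) = \frac{1}{2} * (k-\frac{5}{3}) (k+\frac{6}{5}) / [(k+\frac{4}{15}) (k+1)] - rational in k, leading ratio \frac{1}{2}; with t_0 = -\frac{11}{3}, classification follows.


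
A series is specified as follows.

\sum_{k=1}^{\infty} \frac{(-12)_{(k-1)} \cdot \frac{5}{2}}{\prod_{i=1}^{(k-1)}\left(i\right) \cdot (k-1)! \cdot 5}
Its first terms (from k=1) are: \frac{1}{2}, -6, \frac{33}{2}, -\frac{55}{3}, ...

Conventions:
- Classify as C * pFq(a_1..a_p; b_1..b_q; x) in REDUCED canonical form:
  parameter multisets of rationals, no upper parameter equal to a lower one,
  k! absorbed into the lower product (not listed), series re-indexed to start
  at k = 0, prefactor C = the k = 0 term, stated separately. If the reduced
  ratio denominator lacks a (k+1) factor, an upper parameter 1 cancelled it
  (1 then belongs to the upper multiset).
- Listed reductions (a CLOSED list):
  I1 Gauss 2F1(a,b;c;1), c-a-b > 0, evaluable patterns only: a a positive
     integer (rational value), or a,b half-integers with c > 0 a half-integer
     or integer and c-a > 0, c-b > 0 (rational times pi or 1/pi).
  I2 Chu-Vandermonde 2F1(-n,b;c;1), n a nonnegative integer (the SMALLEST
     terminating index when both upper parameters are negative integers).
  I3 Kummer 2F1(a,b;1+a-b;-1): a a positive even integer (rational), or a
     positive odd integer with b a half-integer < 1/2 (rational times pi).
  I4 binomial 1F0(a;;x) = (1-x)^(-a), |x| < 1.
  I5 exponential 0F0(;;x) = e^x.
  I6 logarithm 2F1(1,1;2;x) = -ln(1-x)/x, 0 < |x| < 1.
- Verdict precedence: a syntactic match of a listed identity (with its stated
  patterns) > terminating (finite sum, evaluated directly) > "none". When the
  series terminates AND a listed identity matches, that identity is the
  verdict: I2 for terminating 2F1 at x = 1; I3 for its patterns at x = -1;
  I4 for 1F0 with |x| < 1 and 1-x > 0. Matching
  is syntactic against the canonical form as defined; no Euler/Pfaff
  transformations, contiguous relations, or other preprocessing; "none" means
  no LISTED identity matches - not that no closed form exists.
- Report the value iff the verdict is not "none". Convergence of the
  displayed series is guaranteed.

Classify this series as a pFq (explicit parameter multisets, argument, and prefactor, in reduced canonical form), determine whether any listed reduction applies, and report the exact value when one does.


Classification (C = \frac{1}{2}): 1F1 with upper {-12}, lower {1}, argument x = 1. Verdict: terminating - the sum ends at index 12 because -12 is a negative integer; exact evaluation follows. Its exact value is \frac{3086837}{12441600}.

Key observation: t_0 = \frac{1}{2} here, and the product of the first k integers (C = 1/2, x = 1) is k!.
Term ratio: r(k) = 1 * (k-12) / [(k+1) (k+1)] - rational in k, leading ratio 1; with t_0 = \frac{1}{2}, classification follows.
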